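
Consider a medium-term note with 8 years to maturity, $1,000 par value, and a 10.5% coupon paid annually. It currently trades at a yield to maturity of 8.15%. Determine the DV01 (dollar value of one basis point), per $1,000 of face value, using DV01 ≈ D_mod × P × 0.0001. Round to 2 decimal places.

Periodic yield y = 0.0815.
  t   CF        PV=CF/(1+0.0815)^t    t·PV
  1       105.00        97.0874        97.0874
  2       105.00        89.7710       179.5421
  3       105.00        83.0060       249.0181
  4       105.00        76.7509       307.0034
  5       105.00        70.9670       354.8352
  6       105.00        65.6191       393.7145
  7       105.00        60.6741       424.7190
  8     1,105.00       590.4051     4,723.2407
  Σ                  1,134.2807     6,729.1603
P = 1,134.2807; D_Mac = 5.93254 yrs; D_mod = 5.48547 yrs.
DV01 ≈ 5.48547 × 1,134.2807 × 0.0001 = 0.622206.

$0.62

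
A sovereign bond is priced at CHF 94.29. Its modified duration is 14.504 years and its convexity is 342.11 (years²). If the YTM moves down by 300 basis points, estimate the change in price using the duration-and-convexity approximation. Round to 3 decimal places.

+CHF 55.543

Duration effect: -D_mod·Δy = -14.504 × (-0.03) = +0.435120
Convexity effect: ½·C·(Δy)² = 0.5 × 342.11 × (-0.03)² = +0.1539495
ΔP/P ≈ +0.435120 + 0.1539495 = +0.5890695
ΔP ≈ 94.29 × (+0.5890695) = +55.543363155.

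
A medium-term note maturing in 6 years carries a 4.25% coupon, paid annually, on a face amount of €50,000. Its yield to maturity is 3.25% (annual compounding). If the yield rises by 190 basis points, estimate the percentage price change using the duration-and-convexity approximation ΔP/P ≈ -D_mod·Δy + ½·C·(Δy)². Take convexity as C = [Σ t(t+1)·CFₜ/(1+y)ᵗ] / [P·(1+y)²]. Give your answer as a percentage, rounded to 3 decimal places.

With y = 0.0325:
  t   CF        PV=CF/(1+0.0325)^t    t·PV        t(t+1)·PV
  1     2,125.00     2,058.1114     2,058.1114       4,116.2228
  2     2,125.00     1,993.3282     3,986.6564      11,959.9693
  3     2,125.00     1,930.5842     5,791.7527      23,167.0107
  4     2,125.00     1,869.8152     7,479.2609      37,396.3046
  5     2,125.00     1,810.9591     9,054.7953      54,328.7718
  6    52,125.00    43,023.4969   258,140.9811   1,806,986.8680
  Σ                 52,686.2950   286,511.5579   1,937,955.1472
P = 52,686.2950; D_Mac = 5.43807 yrs; D_mod = 5.26689 yrs; C = 34.50372.
Duration effect: -5.26689 × (+0.019) = -0.100071
Convexity effect: 0.5 × 34.50372 × (0.019)² = +0.0062279
ΔP/P ≈ -0.100071 + 0.0062279 = -0.093843 = -9.3843%.

-9.384%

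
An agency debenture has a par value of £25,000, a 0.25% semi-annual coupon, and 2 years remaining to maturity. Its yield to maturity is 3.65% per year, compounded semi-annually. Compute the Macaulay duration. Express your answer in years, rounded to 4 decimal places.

1.9961 years

Periodic yield y = 0.01825. Discount each cash flow and weight by its period:
  t   CF        PV=CF/(1+0.01825)^t    t·PV
  1        31.25        30.6899        30.6899
  2        31.25        30.1399        60.2797
  3        31.25        29.5997        88.7990
  4    25,031.25    23,284.3899    93,137.5595
  Σ                 23,374.8193    93,317.3282
Price P = Σ PV = 23,374.8193.
Macaulay duration = Σ(t·PV) / P = 93,317.3282 / 23,374.8193 = 3.99222 half-year periods.
In years: 3.99222 / 2 = 1.99611 years.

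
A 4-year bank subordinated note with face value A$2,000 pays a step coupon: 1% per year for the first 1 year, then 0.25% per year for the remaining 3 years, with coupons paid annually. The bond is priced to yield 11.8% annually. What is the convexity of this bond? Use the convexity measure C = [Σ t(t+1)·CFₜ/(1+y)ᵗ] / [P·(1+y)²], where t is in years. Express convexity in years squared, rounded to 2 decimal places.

With y = 0.118:
  t   CF        PV=CF/(1+0.118)^t    t·PV        t(t+1)·PV
  1        20.00        17.8891        17.8891          35.7782
  2         5.00         4.0002         8.0005          24.0015
  3         5.00         3.5780        10.7341          42.9364
  4     2,005.00     1,283.3561     5,133.4242      25,667.1210
  Σ                  1,308.8234     5,170.0479      25,769.8371
P = 1,308.8234.
Convexity = Σ t(t+1)·PV / [P·(1+y)²] = 25,769.8371 / (1,308.8234 × 1.249924) = 15.75241.

15.75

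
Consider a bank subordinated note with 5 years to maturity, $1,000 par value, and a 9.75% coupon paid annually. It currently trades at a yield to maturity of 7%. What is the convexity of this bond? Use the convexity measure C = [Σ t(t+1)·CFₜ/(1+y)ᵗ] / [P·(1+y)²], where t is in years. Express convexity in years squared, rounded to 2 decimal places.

20.89

With y = 0.07:
  t   CF        PV=CF/(1+0.07)^t    t·PV        t(t+1)·PV
  1        97.50        91.1215        91.1215         182.2430
  2        97.50        85.1603       170.3206         510.9617
  3        97.50        79.5890       238.7671         955.0685
  4        97.50        74.3823       297.5291       1,487.6457
  5     1,097.50       782.5023     3,912.5117      23,475.0700
  Σ                  1,112.7554     4,710.2500      26,610.9888
P = 1,112.7554.
Convexity = Σ t(t+1)·PV / [P·(1+y)²] = 26,610.9888 / (1,112.7554 × 1.144900) = 20.88785.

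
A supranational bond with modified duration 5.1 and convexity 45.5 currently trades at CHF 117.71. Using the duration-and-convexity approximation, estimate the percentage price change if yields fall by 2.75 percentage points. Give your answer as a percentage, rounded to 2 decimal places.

+15.75%

Duration effect: -D_mod·Δy = -5.1 × (-0.0275) = +0.140250
Convexity effect: ½·C·(Δy)² = 0.5 × 45.5 × (-0.0275)² = +0.0172046875
ΔP/P ≈ +0.140250 + 0.0172046875 = +0.1574546875
= +15.74546875%.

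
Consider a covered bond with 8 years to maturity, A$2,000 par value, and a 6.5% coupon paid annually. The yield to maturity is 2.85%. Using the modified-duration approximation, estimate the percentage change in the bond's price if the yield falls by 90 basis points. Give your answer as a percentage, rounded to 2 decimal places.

+5.84%

Periodic yield y = 0.0285. Modified duration first:
  t   CF        PV=CF/(1+0.0285)^t    t·PV
  1       130.00       126.3977       126.3977
  2       130.00       122.8952       245.7903
  3       130.00       119.4897       358.4691
  4       130.00       116.1786       464.7144
  5       130.00       112.9593       564.7963
  6       130.00       109.8291       658.9748
  7       130.00       106.7857       747.5002
  8     2,130.00     1,701.1603    13,609.2823
  Σ                  2,515.6956    16,775.9252
P = 2,515.6956; D_Mac = 6.66850 yrs; D_mod = 6.66850/(1+0.0285) = 6.48372 yrs.
ΔP/P ≈ -D_mod · Δy = -6.48372 × (-0.009) = +0.058353 = +5.8353%.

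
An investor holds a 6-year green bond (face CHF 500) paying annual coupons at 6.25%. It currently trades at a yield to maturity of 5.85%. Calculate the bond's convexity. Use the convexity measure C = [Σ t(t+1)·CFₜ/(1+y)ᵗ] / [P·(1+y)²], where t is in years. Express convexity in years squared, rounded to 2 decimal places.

With y = 0.0585:
  t   CF        PV=CF/(1+0.0585)^t    t·PV        t(t+1)·PV
  1        31.25        29.5229        29.5229          59.0458
  2        31.25        27.8913        55.7825         167.3476
  3        31.25        26.3498        79.0494         316.1977
  4        31.25        24.8935        99.5741         497.8707
  5        31.25        23.5177       117.5887         705.5324
  6       531.25       377.7059     2,266.2354      15,863.6478
  Σ                    509.8812     2,647.7531      17,609.6420
P = 509.8812.
Convexity = Σ t(t+1)·PV / [P·(1+y)²] = 17,609.6420 / (509.8812 × 1.120422) = 30.82477.

30.82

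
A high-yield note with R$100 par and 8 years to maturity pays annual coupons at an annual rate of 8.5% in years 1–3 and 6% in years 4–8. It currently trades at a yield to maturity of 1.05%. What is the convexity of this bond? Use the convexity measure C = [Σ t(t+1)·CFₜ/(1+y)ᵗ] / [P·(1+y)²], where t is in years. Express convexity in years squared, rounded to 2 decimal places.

With y = 0.0105:
  t   CF        PV=CF/(1+0.0105)^t    t·PV        t(t+1)·PV
  1         8.50         8.4117         8.4117          16.8234
  2         8.50         8.3243        16.6485          49.9456
  3         8.50         8.2378        24.7133          98.8533
  4         6.00         5.7545        23.0179         115.0896
  5         6.00         5.6947        28.4734         170.8405
  6         6.00         5.6355        33.8131         236.6915
  7         6.00         5.5770        39.0387         312.3094
  8       106.00        97.5024       780.0192       7,020.1731
  Σ                    145.1378       954.1359       8,020.7264
P = 145.1378.
Convexity = Σ t(t+1)·PV / [P·(1+y)²] = 8,020.7264 / (145.1378 × 1.021110) = 54.12036.

54.12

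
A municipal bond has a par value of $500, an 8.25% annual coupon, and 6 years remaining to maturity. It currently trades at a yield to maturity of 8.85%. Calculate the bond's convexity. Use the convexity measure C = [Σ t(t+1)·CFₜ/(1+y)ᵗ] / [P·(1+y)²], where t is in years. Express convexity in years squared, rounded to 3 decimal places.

27.296

With y = 0.0885:
  t   CF        PV=CF/(1+0.0885)^t    t·PV        t(t+1)·PV
  1        41.25        37.8962        37.8962          75.7924
  2        41.25        34.8151        69.6301         208.8903
  3        41.25        31.9844        95.9533         383.8132
  4        41.25        29.3840       117.5358         587.6791
  5        41.25        26.9949       134.9745         809.8471
  6       541.25       325.4073     1,952.4439      13,667.1072
  Σ                    486.4818     2,408.4338      15,733.1292
P = 486.4818.
Convexity = Σ t(t+1)·PV / [P·(1+y)²] = 15,733.1292 / (486.4818 × 1.184832) = 27.29553.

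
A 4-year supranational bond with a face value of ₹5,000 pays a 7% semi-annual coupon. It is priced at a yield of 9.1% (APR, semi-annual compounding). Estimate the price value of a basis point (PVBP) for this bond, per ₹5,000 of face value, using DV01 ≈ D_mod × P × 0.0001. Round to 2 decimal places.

Periodic yield y = 0.0455.
  t   CF        PV=CF/(1+0.0455)^t    t·PV
  1       175.00       167.3840       167.3840
  2       175.00       160.0995       320.1990
  3       175.00       153.1320       459.3960
  4       175.00       146.4677       585.8709
  5       175.00       140.0935       700.4673
  6       175.00       133.9966       803.9797
  7       175.00       128.1651       897.1557
  8     5,175.00     3,625.0839    29,000.6708
  Σ                  4,654.4223    32,935.1234
P = 4,654.4223; D_Mac = 7.07609 half-year periods = 3.53805 yrs; D_mod = 3.38407 yrs.
DV01 ≈ 3.38407 × 4,654.4223 × 0.0001 = 1.575090.

₹1.58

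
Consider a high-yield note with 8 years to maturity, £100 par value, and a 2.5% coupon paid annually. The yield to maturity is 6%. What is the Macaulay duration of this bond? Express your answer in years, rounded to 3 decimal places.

7.245 years

Periodic yield y = 0.06. Discount each cash flow and weight by its year:
  t   CF        PV=CF/(1+0.06)^t    t·PV
  1         2.50         2.3585         2.3585
  2         2.50         2.2250         4.4500
  3         2.50         2.0990         6.2971
  4         2.50         1.9802         7.9209
  5         2.50         1.8681         9.3407
  6         2.50         1.7624        10.5744
  7         2.50         1.6626        11.6385
  8       102.50        64.3098       514.4781
  Σ                     78.2657       567.0583
Price P = Σ PV = 78.2657.
Macaulay duration = Σ(t·PV) / P = 567.0583 / 78.2657 = 7.24530 years.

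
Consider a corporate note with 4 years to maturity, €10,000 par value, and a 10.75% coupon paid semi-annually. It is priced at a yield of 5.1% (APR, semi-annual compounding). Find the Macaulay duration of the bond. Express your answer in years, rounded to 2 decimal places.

3.42 years

Periodic yield y = 0.0255. Discount each cash flow and weight by its period:
  t   CF        PV=CF/(1+0.0255)^t    t·PV
  1       537.50       524.1346       524.1346
  2       537.50       511.1015     1,022.2030
  3       537.50       498.3925     1,495.1774
  4       537.50       485.9995     1,943.9979
  5       537.50       473.9147     2,369.5733
  6       537.50       462.1303     2,772.7820
  7       537.50       450.6390     3,154.4733
  8    10,537.50     8,614.9403    68,919.5220
  Σ                 12,021.2523    82,201.8636
Price P = Σ PV = 12,021.2523.
Macaulay duration = Σ(t·PV) / P = 82,201.8636 / 12,021.2523 = 6.83804 half-year periods.
In years: 6.83804 / 2 = 3.41902 years.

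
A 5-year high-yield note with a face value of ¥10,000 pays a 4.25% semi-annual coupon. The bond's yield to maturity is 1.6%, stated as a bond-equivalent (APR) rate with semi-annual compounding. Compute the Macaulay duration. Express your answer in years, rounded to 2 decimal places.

4.59 years

Periodic yield y = 0.008. Discount each cash flow and weight by its period:
  t   CF        PV=CF/(1+0.008)^t    t·PV
  1       212.50       210.8135       210.8135
  2       212.50       209.1404       418.2807
  3       212.50       207.4805       622.4416
  4       212.50       205.8339       823.3354
  5       212.50       204.2003     1,021.0013
  6       212.50       202.5796     1,215.4777
  7       212.50       200.9718     1,406.8029
  8       212.50       199.3768     1,595.0146
  9       212.50       197.7945     1,780.1502
  10   10,212.50     9,430.3269    94,303.2692
  Σ                 11,268.5182   103,396.5871
Price P = Σ PV = 11,268.5182.
Macaulay duration = Σ(t·PV) / P = 103,396.5871 / 11,268.5182 = 9.17570 half-year periods.
In years: 9.17570 / 2 = 4.58785 years.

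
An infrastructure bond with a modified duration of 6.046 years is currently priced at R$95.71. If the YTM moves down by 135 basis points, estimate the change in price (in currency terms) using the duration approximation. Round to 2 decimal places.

Duration approximation: ΔP/P ≈ -D_mod · Δy = -6.046 × (-0.0135) = +0.081621.
ΔP ≈ 95.71 × (+0.081621) = +7.81194591.

+R$7.81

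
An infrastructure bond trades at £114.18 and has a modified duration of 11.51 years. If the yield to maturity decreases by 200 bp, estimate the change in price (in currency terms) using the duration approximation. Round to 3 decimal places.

Duration approximation: ΔP/P ≈ -D_mod · Δy = -11.51 × (-0.02) = +0.230200.
ΔP ≈ 114.18 × (+0.230200) = +26.284236.

+£26.284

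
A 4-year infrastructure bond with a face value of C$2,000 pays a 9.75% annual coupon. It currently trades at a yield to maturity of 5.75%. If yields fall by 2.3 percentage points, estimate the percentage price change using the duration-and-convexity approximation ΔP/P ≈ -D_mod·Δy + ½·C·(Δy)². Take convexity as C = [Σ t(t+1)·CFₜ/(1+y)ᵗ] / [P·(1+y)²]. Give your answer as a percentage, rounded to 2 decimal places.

With y = 0.0575:
  t   CF        PV=CF/(1+0.0575)^t    t·PV        t(t+1)·PV
  1       195.00       184.3972       184.3972         368.7943
  2       195.00       174.3708       348.7417       1,046.2250
  3       195.00       164.8897       494.6690       1,978.6762
  4     2,195.00     1,755.1451     7,020.5803      35,102.9016
  Σ                  2,278.8028     8,048.3882      38,496.5971
P = 2,278.8028; D_Mac = 3.53185 yrs; D_mod = 3.33981 yrs; C = 15.10619.
Duration effect: -3.33981 × (-0.023) = +0.076816
Convexity effect: 0.5 × 15.10619 × (-0.023)² = +0.0039956
ΔP/P ≈ +0.076816 + 0.0039956 = +0.080811 = +8.0811%.

+8.08%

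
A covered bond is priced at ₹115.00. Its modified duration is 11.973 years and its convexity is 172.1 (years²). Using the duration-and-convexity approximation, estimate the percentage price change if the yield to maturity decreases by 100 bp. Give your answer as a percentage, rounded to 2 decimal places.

+12.83%

Duration effect: -D_mod·Δy = -11.973 × (-0.01) = +0.119730
Convexity effect: ½·C·(Δy)² = 0.5 × 172.1 × (-0.01)² = +0.0086050
ΔP/P ≈ +0.119730 + 0.0086050 = +0.128335
= +12.8335%.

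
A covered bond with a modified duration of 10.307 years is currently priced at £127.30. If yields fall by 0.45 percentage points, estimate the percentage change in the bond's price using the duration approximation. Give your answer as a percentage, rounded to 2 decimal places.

+4.64%

Duration approximation: ΔP/P ≈ -D_mod · Δy = -10.307 × (-0.0045) = +0.0463815.
As a percentage: +4.63815%.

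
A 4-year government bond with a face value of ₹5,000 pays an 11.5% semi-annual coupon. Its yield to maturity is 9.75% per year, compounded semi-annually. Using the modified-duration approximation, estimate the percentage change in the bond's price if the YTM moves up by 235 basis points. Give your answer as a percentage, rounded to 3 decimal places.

Periodic yield y = 0.04875. Modified duration first:
  t   CF        PV=CF/(1+0.04875)^t    t·PV
  1       287.50       274.1359       274.1359
  2       287.50       261.3930       522.7859
  3       287.50       249.2424       747.7272
  4       287.50       237.6566       950.6266
  5       287.50       226.6094     1,133.0472
  6       287.50       216.0757     1,296.4544
  7       287.50       206.0317     1,442.2219
  8     5,287.50     3,613.0551    28,904.4411
  Σ                  5,284.1999    35,271.4402
P = 5,284.1999; D_Mac = 6.67489 half-year periods = 3.33744 yrs; D_mod = 3.33744/(1+0.04875) = 3.18231 yrs.
ΔP/P ≈ -D_mod · Δy = -3.18231 × (+0.0235) = -0.074784 = -7.4784%.

-7.478%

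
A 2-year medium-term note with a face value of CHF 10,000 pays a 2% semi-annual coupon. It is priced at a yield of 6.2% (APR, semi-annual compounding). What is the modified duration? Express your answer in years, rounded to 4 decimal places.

1.9099 years

Periodic yield y = 0.031. First find Macaulay duration:
  t   CF        PV=CF/(1+0.031)^t    t·PV
  1       100.00        96.9932        96.9932
  2       100.00        94.0768       188.1537
  3       100.00        91.2481       273.7444
  4    10,100.00     8,938.9542    35,755.8168
  Σ                  9,221.2724    36,314.7081
P = 9,221.2724; Macaulay duration = 36,314.7081 / 9,221.2724 = 3.93815 half-year periods = 1.96907 years.
Modified duration = D_Mac / (1 + y) = 1.96907 / 1.031 = 1.90987 years.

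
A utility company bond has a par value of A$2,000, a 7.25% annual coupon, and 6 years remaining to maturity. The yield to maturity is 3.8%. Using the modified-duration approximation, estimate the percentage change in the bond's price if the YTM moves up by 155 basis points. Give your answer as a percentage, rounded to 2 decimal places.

-7.70%

Periodic yield y = 0.038. Modified duration first:
  t   CF        PV=CF/(1+0.038)^t    t·PV
  1       145.00       139.6917       139.6917
  2       145.00       134.5778       269.1555
  3       145.00       129.6510       388.9531
  4       145.00       124.9046       499.6186
  5       145.00       120.3320       601.6601
  6     2,145.00     1,714.9173    10,289.5037
  Σ                  2,364.0744    12,188.5827
P = 2,364.0744; D_Mac = 5.15575 yrs; D_mod = 5.15575/(1+0.038) = 4.96701 yrs.
ΔP/P ≈ -D_mod · Δy = -4.96701 × (+0.0155) = -0.076989 = -7.6989%.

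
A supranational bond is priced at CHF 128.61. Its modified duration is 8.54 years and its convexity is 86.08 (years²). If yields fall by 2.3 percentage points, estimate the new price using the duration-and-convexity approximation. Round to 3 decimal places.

CHF 156.800

Duration effect: -D_mod·Δy = -8.54 × (-0.023) = +0.196420
Convexity effect: ½·C·(Δy)² = 0.5 × 86.08 × (-0.023)² = +0.02276816
ΔP/P ≈ +0.196420 + 0.02276816 = +0.21918816
New price ≈ 128.61 × (1 + 0.21918816) = 156.7997892576.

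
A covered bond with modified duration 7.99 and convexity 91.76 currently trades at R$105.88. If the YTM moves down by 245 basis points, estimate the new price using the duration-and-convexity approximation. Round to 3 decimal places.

Duration effect: -D_mod·Δy = -7.99 × (-0.0245) = +0.195755
Convexity effect: ½·C·(Δy)² = 0.5 × 91.76 × (-0.0245)² = +0.02753947
ΔP/P ≈ +0.195755 + 0.02753947 = +0.22329447
New price ≈ 105.88 × (1 + 0.22329447) = 129.5224184836.

R$129.522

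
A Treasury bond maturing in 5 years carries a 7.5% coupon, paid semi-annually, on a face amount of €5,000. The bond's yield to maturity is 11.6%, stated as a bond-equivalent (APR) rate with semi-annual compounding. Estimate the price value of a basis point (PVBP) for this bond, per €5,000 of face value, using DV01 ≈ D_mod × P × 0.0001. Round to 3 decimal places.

Periodic yield y = 0.058.
  t   CF        PV=CF/(1+0.058)^t    t·PV
  1       187.50       177.2212       177.2212
  2       187.50       167.5058       335.0117
  3       187.50       158.3231       474.9693
  4       187.50       149.6438       598.5750
  5       187.50       141.4402       707.2011
  6       187.50       133.6864       802.1185
  7       187.50       126.3577       884.5037
  8       187.50       119.4307       955.4455
  9       187.50       112.8834     1,015.9510
  10    5,187.50     2,951.8986    29,518.9858
  Σ                  4,238.3909    35,469.9828
P = 4,238.3909; D_Mac = 8.36874 half-year periods = 4.18437 yrs; D_mod = 3.95498 yrs.
DV01 ≈ 3.95498 × 4,238.3909 × 0.0001 = 1.676275.

€1.676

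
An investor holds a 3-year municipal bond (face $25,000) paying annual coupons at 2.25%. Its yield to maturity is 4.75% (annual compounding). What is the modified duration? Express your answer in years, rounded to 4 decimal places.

Periodic yield y = 0.0475. First find Macaulay duration:
  t   CF        PV=CF/(1+0.0475)^t    t·PV
  1       562.50       536.9928       536.9928
  2       562.50       512.6423     1,025.2847
  3    25,562.50    22,240.3302    66,720.9905
  Σ                 23,289.9653    68,283.2680
P = 23,289.9653; Macaulay duration = 68,283.2680 / 23,289.9653 = 2.93188 years.
Modified duration = D_Mac / (1 + y) = 2.93188 / 1.0475 = 2.79893 years.

2.7989 years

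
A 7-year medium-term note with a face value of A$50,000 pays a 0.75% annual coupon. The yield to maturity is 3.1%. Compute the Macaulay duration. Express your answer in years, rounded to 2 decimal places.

Periodic yield y = 0.031. Discount each cash flow and weight by its year:
  t   CF        PV=CF/(1+0.031)^t    t·PV
  1       375.00       363.7245       363.7245
  2       375.00       352.7881       705.5762
  3       375.00       342.1805     1,026.5415
  4       375.00       331.8919     1,327.5675
  5       375.00       321.9126     1,609.5629
  6       375.00       312.2333     1,873.4000
  7    50,375.00    40,682.1973   284,775.3814
  Σ                 42,706.9283   291,681.7541
Price P = Σ PV = 42,706.9283.
Macaulay duration = Σ(t·PV) / P = 291,681.7541 / 42,706.9283 = 6.82985 years.

6.83 years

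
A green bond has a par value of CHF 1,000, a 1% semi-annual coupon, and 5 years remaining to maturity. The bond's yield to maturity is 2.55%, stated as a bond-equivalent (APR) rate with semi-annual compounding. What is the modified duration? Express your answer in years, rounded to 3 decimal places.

4.823 years

Periodic yield y = 0.01275. First find Macaulay duration:
  t   CF        PV=CF/(1+0.01275)^t    t·PV
  1         5.00         4.9371         4.9371
  2         5.00         4.8749         9.7498
  3         5.00         4.8135        14.4406
  4         5.00         4.7529        19.0117
  5         5.00         4.6931        23.4654
  6         5.00         4.6340        27.8040
  7         5.00         4.5757        32.0297
  8         5.00         4.5181        36.1445
  9         5.00         4.4612        40.1506
  10    1,005.00       885.4082     8,854.0821
  Σ                    927.6686     9,061.8154
P = 927.6686; Macaulay duration = 9,061.8154 / 927.6686 = 9.76838 half-year periods = 4.88419 years.
Modified duration = D_Mac / (1 + y) = 4.88419 / 1.01275 = 4.82270 years.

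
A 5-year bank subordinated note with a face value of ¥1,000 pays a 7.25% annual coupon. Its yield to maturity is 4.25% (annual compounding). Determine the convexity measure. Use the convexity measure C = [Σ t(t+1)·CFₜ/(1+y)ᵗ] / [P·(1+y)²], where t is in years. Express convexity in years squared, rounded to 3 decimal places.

23.287

With y = 0.0425:
  t   CF        PV=CF/(1+0.0425)^t    t·PV        t(t+1)·PV
  1        72.50        69.5444        69.5444         139.0887
  2        72.50        66.7092       133.4184         400.2553
  3        72.50        63.9897       191.9690         767.8759
  4        72.50        61.3810       245.5239       1,227.6194
  5     1,072.50       870.9976     4,354.9882      26,129.9295
  Σ                  1,132.6219     4,995.4439      28,664.7689
P = 1,132.6219.
Convexity = Σ t(t+1)·PV / [P·(1+y)²] = 28,664.7689 / (1,132.6219 × 1.086806) = 23.28688.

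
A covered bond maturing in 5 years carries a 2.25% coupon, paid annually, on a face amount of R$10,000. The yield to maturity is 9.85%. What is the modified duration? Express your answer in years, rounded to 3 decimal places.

Periodic yield y = 0.0985. First find Macaulay duration:
  t   CF        PV=CF/(1+0.0985)^t    t·PV
  1       225.00       204.8248       204.8248
  2       225.00       186.4586       372.9172
  3       225.00       169.7393       509.2178
  4       225.00       154.5191       618.0765
  5    10,225.00     6,392.3863    31,961.9314
  Σ                  7,107.9280    33,666.9677
P = 7,107.9280; Macaulay duration = 33,666.9677 / 7,107.9280 = 4.73654 years.
Modified duration = D_Mac / (1 + y) = 4.73654 / 1.0985 = 4.31182 years.

4.312 years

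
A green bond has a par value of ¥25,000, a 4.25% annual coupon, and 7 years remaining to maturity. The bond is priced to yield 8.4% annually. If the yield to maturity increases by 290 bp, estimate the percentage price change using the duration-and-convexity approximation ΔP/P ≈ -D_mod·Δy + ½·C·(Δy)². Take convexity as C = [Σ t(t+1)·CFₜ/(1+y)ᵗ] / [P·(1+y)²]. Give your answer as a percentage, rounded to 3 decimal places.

With y = 0.084:
  t   CF        PV=CF/(1+0.084)^t    t·PV        t(t+1)·PV
  1     1,062.50       980.1661       980.1661       1,960.3321
  2     1,062.50       904.2122     1,808.4244       5,425.2733
  3     1,062.50       834.1441     2,502.4324      10,009.7294
  4     1,062.50       769.5056     3,078.0226      15,390.1129
  5     1,062.50       709.8761     3,549.3803      21,296.2817
  6     1,062.50       654.8672     3,929.2033      27,504.4228
  7    26,062.50    14,818.7338   103,731.1367     829,849.0935
  Σ                 19,671.5051   119,578.7657     911,435.2458
P = 19,671.5051; D_Mac = 6.07878 yrs; D_mod = 5.60773 yrs; C = 39.43026.
Duration effect: -5.60773 × (+0.029) = -0.162624
Convexity effect: 0.5 × 39.43026 × (0.029)² = +0.0165804
ΔP/P ≈ -0.162624 + 0.0165804 = -0.146044 = -14.6044%.

-14.604%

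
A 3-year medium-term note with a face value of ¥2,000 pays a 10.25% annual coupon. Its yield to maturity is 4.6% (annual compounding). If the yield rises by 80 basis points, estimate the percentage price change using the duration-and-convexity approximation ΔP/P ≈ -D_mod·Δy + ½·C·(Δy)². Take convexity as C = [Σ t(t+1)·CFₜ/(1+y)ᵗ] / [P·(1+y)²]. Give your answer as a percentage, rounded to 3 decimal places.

With y = 0.046:
  t   CF        PV=CF/(1+0.046)^t    t·PV        t(t+1)·PV
  1       205.00       195.9847       195.9847         391.9694
  2       205.00       187.3659       374.7317       1,124.1952
  3     2,205.00     1,926.6975     5,780.0926      23,120.3703
  Σ                  2,310.0481     6,350.8090      24,636.5350
P = 2,310.0481; D_Mac = 2.74921 yrs; D_mod = 2.62831 yrs; C = 9.74754.
Duration effect: -2.62831 × (+0.008) = -0.021026
Convexity effect: 0.5 × 9.74754 × (0.008)² = +0.0003119
ΔP/P ≈ -0.021026 + 0.0003119 = -0.020715 = -2.0715%.

-2.071%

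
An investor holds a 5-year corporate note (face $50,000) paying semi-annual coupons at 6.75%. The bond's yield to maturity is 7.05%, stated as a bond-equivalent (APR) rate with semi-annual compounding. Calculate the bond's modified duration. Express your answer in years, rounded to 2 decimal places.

4.17 years

Periodic yield y = 0.03525. First find Macaulay duration:
  t   CF        PV=CF/(1+0.03525)^t    t·PV
  1     1,687.50     1,630.0411     1,630.0411
  2     1,687.50     1,574.5386     3,149.0771
  3     1,687.50     1,520.9259     4,562.7778
  4     1,687.50     1,469.1388     5,876.5551
  5     1,687.50     1,419.1150     7,095.5749
  6     1,687.50     1,370.7945     8,224.7669
  7     1,687.50     1,324.1193     9,268.8349
  8     1,687.50     1,279.0333    10,232.2668
  9     1,687.50     1,235.4826    11,119.3433
  10   51,687.50    36,553.8508   365,538.5082
  Σ                 49,377.0398   426,697.7462
P = 49,377.0398; Macaulay duration = 426,697.7462 / 49,377.0398 = 8.64162 half-year periods = 4.32081 years.
Modified duration = D_Mac / (1 + y) = 4.32081 / 1.03525 = 4.17369 years.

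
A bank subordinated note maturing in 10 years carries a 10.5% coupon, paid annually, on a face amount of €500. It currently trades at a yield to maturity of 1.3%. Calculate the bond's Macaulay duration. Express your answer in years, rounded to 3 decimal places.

Periodic yield y = 0.013. Discount each cash flow and weight by its year:
  t   CF        PV=CF/(1+0.013)^t    t·PV
  1        52.50        51.8263        51.8263
  2        52.50        51.1612       102.3223
  3        52.50        50.5046       151.5138
  4        52.50        49.8565       199.4259
  5        52.50        49.2167       246.0833
  6        52.50        48.5850       291.5103
  7        52.50        47.9615       335.7308
  8        52.50        47.3460       378.7684
  9        52.50        46.7384       420.6460
  10      552.50       485.5543     4,855.5433
  Σ                    928.7506     7,033.3704
Price P = Σ PV = 928.7506.
Macaulay duration = Σ(t·PV) / P = 7,033.3704 / 928.7506 = 7.57294 years.

7.573 years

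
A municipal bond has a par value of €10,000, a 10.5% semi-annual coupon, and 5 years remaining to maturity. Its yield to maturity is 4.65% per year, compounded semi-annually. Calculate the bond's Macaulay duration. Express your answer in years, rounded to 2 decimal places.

Periodic yield y = 0.02325. Discount each cash flow and weight by its period:
  t   CF        PV=CF/(1+0.02325)^t    t·PV
  1       525.00       513.0711       513.0711
  2       525.00       501.4132     1,002.8265
  3       525.00       490.0203     1,470.0608
  4       525.00       478.8862     1,915.5447
  5       525.00       468.0050     2,340.0252
  6       525.00       457.3712     2,744.2270
  7       525.00       446.9789     3,128.8524
  8       525.00       436.8228     3,494.5822
  9       525.00       426.8974     3,842.0767
  10   10,525.00     8,363.8180    83,638.1795
  Σ                 12,583.2840   104,089.4461
Price P = Σ PV = 12,583.2840.
Macaulay duration = Σ(t·PV) / P = 104,089.4461 / 12,583.2840 = 8.27204 half-year periods.
In years: 8.27204 / 2 = 4.13602 years.

4.14 years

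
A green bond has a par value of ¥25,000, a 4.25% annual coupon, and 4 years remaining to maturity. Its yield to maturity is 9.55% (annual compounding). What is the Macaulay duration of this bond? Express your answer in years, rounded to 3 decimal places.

Periodic yield y = 0.0955. Discount each cash flow and weight by its year:
  t   CF        PV=CF/(1+0.0955)^t    t·PV
  1     1,062.50       969.8768       969.8768
  2     1,062.50       885.3279     1,770.6559
  3     1,062.50       808.1497     2,424.4490
  4    26,062.50    18,095.3315    72,381.3262
  Σ                 20,758.6859    77,546.3078
Price P = Σ PV = 20,758.6859.
Macaulay duration = Σ(t·PV) / P = 77,546.3078 / 20,758.6859 = 3.73561 years.

3.736 years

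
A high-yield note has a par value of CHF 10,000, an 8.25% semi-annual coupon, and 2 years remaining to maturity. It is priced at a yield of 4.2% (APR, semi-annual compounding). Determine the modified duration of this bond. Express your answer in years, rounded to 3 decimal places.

1.850 years

Periodic yield y = 0.021. First find Macaulay duration:
  t   CF        PV=CF/(1+0.021)^t    t·PV
  1       412.50       404.0157       404.0157
  2       412.50       395.7058       791.4117
  3       412.50       387.5669     1,162.7008
  4    10,412.50     9,581.9091    38,327.6364
  Σ                 10,769.1976    40,685.7646
P = 10,769.1976; Macaulay duration = 40,685.7646 / 10,769.1976 = 3.77798 half-year periods = 1.88899 years.
Modified duration = D_Mac / (1 + y) = 1.88899 / 1.021 = 1.85013 years.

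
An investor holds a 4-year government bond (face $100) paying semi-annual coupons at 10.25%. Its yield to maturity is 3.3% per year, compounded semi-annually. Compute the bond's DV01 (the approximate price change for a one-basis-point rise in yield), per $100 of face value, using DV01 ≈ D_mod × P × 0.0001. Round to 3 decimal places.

$0.043

Periodic yield y = 0.0165.
  t   CF        PV=CF/(1+0.0165)^t    t·PV
  1        5.125         5.0418         5.0418
  2        5.125         4.9600         9.9199
  3        5.125         4.8795        14.6384
  4        5.125         4.8003        19.2010
  5        5.125         4.7223        23.6117
  6        5.125         4.6457        27.8741
  7        5.125         4.5703        31.9919
  8      105.125        92.2246       737.7971
  Σ                    125.8444       870.0759
P = 125.8444; D_Mac = 6.91390 half-year periods = 3.45695 yrs; D_mod = 3.40084 yrs.
DV01 ≈ 3.40084 × 125.8444 × 0.0001 = 0.042798.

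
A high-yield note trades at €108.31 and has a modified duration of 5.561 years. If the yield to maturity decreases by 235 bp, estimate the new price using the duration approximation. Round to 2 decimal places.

€122.46

Duration approximation: ΔP/P ≈ -D_mod · Δy = -5.561 × (-0.0235) = +0.1306835.
New price ≈ 108.31 × (1 + 0.1306835) = 122.464329885.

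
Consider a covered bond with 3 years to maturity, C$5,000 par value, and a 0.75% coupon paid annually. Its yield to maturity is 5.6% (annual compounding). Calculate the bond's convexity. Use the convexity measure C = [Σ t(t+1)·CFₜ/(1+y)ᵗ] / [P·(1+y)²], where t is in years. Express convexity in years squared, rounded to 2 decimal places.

10.65

With y = 0.056:
  t   CF        PV=CF/(1+0.056)^t    t·PV        t(t+1)·PV
  1        37.50        35.5114        35.5114          71.0227
  2        37.50        33.6282        67.2564         201.7691
  3     5,037.50     4,277.8279    12,833.4836      51,333.9343
  Σ                  4,346.9674    12,936.2513      51,606.7262
P = 4,346.9674.
Convexity = Σ t(t+1)·PV / [P·(1+y)²] = 51,606.7262 / (4,346.9674 × 1.115136) = 10.64614.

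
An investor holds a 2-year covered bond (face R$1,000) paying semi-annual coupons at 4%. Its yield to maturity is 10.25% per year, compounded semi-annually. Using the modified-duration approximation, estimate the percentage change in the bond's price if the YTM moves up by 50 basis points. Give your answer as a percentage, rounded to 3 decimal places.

-0.922%

Periodic yield y = 0.05125. Modified duration first:
  t   CF        PV=CF/(1+0.05125)^t    t·PV
  1        20.00        19.0250        19.0250
  2        20.00        18.0975        36.1949
  3        20.00        17.2152        51.6456
  4     1,020.00       835.1724     3,340.6896
  Σ                    889.5100     3,447.5551
P = 889.5100; D_Mac = 3.87579 half-year periods = 1.93790 yrs; D_mod = 1.93790/(1+0.05125) = 1.84342 yrs.
ΔP/P ≈ -D_mod · Δy = -1.84342 × (+0.005) = -0.009217 = -0.9217%.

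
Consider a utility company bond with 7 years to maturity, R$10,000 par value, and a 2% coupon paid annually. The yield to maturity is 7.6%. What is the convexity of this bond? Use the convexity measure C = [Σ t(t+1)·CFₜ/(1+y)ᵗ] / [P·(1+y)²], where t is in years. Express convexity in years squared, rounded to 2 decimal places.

With y = 0.076:
  t   CF        PV=CF/(1+0.076)^t    t·PV        t(t+1)·PV
  1       200.00       185.8736       185.8736         371.7472
  2       200.00       172.7450       345.4900       1,036.4699
  3       200.00       160.5437       481.6310       1,926.5240
  4       200.00       149.2042       596.8166       2,984.0831
  5       200.00       138.6656       693.3278       4,159.9671
  6       200.00       128.8713       773.2281       5,412.5966
  7    10,200.00     6,108.2144    42,757.5008     342,060.0064
  Σ                  7,044.1177    45,833.8679     357,951.3942
P = 7,044.1177.
Convexity = Σ t(t+1)·PV / [P·(1+y)²] = 357,951.3942 / (7,044.1177 × 1.157776) = 43.89074.

43.89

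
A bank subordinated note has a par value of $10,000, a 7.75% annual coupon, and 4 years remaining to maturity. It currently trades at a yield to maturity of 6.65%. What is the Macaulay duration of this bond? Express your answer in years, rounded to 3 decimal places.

Periodic yield y = 0.0665. Discount each cash flow and weight by its year:
  t   CF        PV=CF/(1+0.0665)^t    t·PV
  1       775.00       726.6760       726.6760
  2       775.00       681.3653     1,362.7305
  3       775.00       638.8798     1,916.6393
  4    10,775.00     8,328.6352    33,314.5408
  Σ                 10,375.5562    37,320.5866
Price P = Σ PV = 10,375.5562.
Macaulay duration = Σ(t·PV) / P = 37,320.5866 / 10,375.5562 = 3.59697 years.

3.597 years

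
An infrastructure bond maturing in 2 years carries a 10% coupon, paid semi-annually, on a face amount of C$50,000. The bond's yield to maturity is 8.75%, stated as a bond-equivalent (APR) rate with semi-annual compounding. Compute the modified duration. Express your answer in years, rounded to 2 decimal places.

Periodic yield y = 0.04375. First find Macaulay duration:
  t   CF        PV=CF/(1+0.04375)^t    t·PV
  1     2,500.00     2,395.2096     2,395.2096
  2     2,500.00     2,294.8116     4,589.6231
  3     2,500.00     2,198.6219     6,595.8656
  4    52,500.00    44,235.7454   176,942.9815
  Σ                 51,124.3884   190,523.6798
P = 51,124.3884; Macaulay duration = 190,523.6798 / 51,124.3884 = 3.72667 half-year periods = 1.86333 years.
Modified duration = D_Mac / (1 + y) = 1.86333 / 1.04375 = 1.78523 years.

1.79 years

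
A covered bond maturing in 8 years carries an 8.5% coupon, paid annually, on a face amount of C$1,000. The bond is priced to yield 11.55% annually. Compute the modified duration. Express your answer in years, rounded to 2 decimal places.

Periodic yield y = 0.1155. First find Macaulay duration:
  t   CF        PV=CF/(1+0.1155)^t    t·PV
  1        85.00        76.1990        76.1990
  2        85.00        68.3093       136.6186
  3        85.00        61.2365       183.7094
  4        85.00        54.8960       219.5840
  5        85.00        49.2120       246.0600
  6        85.00        44.1165       264.6993
  7        85.00        39.5487       276.8407
  8     1,085.00       452.5568     3,620.4548
  Σ                    846.0748     5,024.1658
P = 846.0748; Macaulay duration = 5,024.1658 / 846.0748 = 5.93820 years.
Modified duration = D_Mac / (1 + y) = 5.93820 / 1.1155 = 5.32336 years.

5.32 years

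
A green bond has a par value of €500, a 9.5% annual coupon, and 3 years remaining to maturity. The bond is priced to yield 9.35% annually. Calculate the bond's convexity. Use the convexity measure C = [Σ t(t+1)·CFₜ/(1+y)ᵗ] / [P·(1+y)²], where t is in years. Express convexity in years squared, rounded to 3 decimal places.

8.915

With y = 0.0935:
  t   CF        PV=CF/(1+0.0935)^t    t·PV        t(t+1)·PV
  1        47.50        43.4385        43.4385          86.8770
  2        47.50        39.7243        79.4486         238.3457
  3       547.50       418.7239     1,256.1717       5,024.6869
  Σ                    501.8867     1,379.0588       5,349.9096
P = 501.8867.
Convexity = Σ t(t+1)·PV / [P·(1+y)²] = 5,349.9096 / (501.8867 × 1.195742) = 8.91463.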